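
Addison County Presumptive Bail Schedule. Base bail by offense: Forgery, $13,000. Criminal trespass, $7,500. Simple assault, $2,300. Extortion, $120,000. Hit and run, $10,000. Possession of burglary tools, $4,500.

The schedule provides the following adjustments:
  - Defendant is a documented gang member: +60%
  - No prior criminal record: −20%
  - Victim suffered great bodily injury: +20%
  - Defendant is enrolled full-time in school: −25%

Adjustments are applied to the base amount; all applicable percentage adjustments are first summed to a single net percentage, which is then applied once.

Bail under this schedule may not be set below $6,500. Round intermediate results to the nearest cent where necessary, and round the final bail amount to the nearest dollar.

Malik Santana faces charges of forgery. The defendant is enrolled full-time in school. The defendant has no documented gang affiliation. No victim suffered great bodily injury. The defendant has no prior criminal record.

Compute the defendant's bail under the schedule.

Base amounts from the schedule: forgery $13,000.
Single charge. Combined base = $13,000.
Net percentage adjustment: −20% −25% = −45%. $13,000 × 0.55 = $7,150.
$7,150 is at or above the $6,500 minimum.

$7,150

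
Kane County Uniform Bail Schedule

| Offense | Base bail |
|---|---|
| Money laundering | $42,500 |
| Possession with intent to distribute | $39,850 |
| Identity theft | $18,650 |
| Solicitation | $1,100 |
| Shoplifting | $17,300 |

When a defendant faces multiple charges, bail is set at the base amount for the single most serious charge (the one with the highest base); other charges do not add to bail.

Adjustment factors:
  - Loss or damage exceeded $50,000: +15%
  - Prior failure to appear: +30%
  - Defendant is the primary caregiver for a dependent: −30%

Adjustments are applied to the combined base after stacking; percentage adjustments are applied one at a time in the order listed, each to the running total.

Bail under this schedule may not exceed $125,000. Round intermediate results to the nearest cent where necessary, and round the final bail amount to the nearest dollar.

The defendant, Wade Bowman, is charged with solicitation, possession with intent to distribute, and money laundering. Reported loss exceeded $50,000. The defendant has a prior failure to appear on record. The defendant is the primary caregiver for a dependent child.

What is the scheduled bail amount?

$44,476

Base amounts from the schedule: solicitation $1,100; possession with intent to distribute $39,850; money laundering $42,500.
Stacking rule: use the highest base only. Highest is money laundering at $42,500. Combined base = $42,500.
Loss or damage exceeded $50,000 (+15%): $42,500 × 1.15 = $48,875.
Prior failure to appear (+30%): $48,875 × 1.3 = $63,537.50.
Defendant is the primary caregiver for a dependent (−30%): $63,537.50 × 0.7 = $44,476.25.
$44,476.25 is within the $125,000 maximum.
Rounded to the nearest dollar: $44,476.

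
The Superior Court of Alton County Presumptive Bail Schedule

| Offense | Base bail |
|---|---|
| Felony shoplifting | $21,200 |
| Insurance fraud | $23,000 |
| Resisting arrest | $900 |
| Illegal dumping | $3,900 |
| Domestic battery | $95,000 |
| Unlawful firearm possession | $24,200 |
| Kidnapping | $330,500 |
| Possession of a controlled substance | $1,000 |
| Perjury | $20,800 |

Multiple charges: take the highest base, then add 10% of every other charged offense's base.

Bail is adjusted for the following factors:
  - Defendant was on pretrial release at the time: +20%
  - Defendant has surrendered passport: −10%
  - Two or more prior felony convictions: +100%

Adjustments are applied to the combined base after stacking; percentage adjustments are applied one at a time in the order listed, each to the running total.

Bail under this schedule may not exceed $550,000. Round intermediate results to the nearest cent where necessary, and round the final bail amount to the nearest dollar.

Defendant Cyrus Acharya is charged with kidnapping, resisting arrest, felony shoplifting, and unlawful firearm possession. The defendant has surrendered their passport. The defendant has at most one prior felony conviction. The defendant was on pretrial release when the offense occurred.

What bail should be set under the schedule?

Base amounts from the schedule: kidnapping $330,500; resisting arrest $900; felony shoplifting $21,200; unlawful firearm possession $24,200.
Stacking rule: highest base plus 10% of each additional charge. Highest is kidnapping at $330,500. Additional: $900 × 10% = $90; $21,200 × 10% = $2,120; $24,200 × 10% = $2,420. Combined base = $330,500 + $4,630 = $335,130.
Defendant was on pretrial release at the time (+20%): $335,130 × 1.2 = $402,156.
Defendant has surrendered passport (−10%): $402,156 × 0.9 = $361,940.40.
$361,940.40 is within the $550,000 maximum.
Rounded to the nearest dollar: $361,940.

$361,940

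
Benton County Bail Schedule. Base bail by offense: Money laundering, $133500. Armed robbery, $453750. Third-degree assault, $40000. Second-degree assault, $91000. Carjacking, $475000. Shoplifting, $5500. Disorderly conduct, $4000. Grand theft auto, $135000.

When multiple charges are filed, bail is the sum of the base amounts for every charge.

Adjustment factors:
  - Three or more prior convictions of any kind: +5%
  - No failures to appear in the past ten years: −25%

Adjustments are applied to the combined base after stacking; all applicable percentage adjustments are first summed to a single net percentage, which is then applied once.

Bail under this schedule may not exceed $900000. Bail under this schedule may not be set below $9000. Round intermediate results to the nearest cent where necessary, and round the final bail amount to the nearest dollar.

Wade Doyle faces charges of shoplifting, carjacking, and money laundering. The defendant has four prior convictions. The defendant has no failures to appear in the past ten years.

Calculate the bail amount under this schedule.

Base amounts from the schedule: shoplifting $5500; carjacking $475000; money laundering $133500.
Stacking rule: sum of all bases. $5500 + $475000 + $133500 = $614000.
Net percentage adjustment: +5% −25% = −20%. $614000 × 0.8 = $491200.
$491200 is within the $900000 maximum.
$491200 is at or above the $9000 minimum.

$491200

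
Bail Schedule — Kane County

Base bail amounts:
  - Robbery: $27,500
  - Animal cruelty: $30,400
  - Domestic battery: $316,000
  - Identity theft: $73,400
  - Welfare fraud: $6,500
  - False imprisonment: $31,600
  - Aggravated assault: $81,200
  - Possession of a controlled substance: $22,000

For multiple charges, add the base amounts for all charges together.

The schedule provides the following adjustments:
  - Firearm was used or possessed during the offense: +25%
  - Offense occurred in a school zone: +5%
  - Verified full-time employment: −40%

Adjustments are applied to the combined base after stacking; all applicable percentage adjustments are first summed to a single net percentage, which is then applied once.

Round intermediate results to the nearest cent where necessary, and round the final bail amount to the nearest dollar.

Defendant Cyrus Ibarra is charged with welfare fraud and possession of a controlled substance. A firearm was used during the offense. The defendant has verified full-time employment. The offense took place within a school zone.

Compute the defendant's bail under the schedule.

$25,650

Base amounts from the schedule: welfare fraud $6,500; possession of a controlled substance $22,000.
Stacking rule: sum of all bases. $6,500 + $22,000 = $28,500.
Net percentage adjustment: +25% +5% −40% = −10%. $28,500 × 0.9 = $25,650.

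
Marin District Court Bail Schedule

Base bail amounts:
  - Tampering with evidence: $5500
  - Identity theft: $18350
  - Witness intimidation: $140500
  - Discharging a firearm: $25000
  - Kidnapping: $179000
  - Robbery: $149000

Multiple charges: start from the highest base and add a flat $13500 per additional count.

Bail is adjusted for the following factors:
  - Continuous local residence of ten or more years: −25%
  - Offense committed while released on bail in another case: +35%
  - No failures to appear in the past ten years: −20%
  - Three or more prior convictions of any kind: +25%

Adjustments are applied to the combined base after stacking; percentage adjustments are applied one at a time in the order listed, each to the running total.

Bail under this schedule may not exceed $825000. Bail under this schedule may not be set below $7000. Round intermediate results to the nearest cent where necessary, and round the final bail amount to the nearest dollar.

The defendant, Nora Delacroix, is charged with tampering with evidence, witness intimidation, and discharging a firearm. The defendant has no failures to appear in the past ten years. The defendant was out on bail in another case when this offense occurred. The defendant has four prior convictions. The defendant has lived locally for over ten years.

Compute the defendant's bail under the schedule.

Base amounts from the schedule: tampering with evidence $5500; witness intimidation $140500; discharging a firearm $25000.
Stacking rule: highest base plus $13500 per additional charge. Highest is witness intimidation at $140500; 2 additional charges → +$27000. Combined base = $167500.
Continuous local residence of ten or more years (−25%): $167500 × 0.75 = $125625.
Offense committed while released on bail in another case (+35%): $125625 × 1.35 = $169593.75.
No failures to appear in the past ten years (−20%): $169593.75 × 0.8 = $135675.
Three or more prior convictions of any kind (+25%): $135675 × 1.25 = $169593.75.
$169593.75 is within the $825000 maximum.
$169593.75 is at or above the $7000 minimum.
Rounded to the nearest dollar: $169594.

$169594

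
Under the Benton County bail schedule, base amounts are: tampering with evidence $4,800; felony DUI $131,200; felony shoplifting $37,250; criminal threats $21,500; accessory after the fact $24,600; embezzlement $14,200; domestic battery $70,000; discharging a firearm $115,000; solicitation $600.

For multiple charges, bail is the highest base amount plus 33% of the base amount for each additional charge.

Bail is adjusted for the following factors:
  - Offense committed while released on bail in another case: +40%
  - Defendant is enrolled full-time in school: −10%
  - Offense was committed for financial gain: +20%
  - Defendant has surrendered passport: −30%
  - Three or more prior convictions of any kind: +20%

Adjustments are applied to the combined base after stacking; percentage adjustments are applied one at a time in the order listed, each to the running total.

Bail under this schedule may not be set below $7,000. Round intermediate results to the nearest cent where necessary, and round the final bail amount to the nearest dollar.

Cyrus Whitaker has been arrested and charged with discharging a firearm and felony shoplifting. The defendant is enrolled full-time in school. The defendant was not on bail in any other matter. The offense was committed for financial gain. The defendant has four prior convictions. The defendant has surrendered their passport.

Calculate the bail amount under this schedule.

Base amounts from the schedule: discharging a firearm $115,000; felony shoplifting $37,250.
Stacking rule: highest base plus 33% of each additional charge. Highest is discharging a firearm at $115,000. Additional: $37,250 × 33% = $12,292.50. Combined base = $115,000 + $12,292.50 = $127,292.50.
Defendant is enrolled full-time in school (−10%): $127,292.50 × 0.9 = $114,563.25.
Offense was committed for financial gain (+20%): $114,563.25 × 1.2 = $137,475.90.
Defendant has surrendered passport (−30%): $137,475.90 × 0.7 = $96,233.13.
Three or more prior convictions of any kind (+20%): $96,233.13 × 1.2 = $115,479.76.
$115,479.76 is at or above the $7,000 minimum.
Rounded to the nearest dollar: $115,480.

$115,480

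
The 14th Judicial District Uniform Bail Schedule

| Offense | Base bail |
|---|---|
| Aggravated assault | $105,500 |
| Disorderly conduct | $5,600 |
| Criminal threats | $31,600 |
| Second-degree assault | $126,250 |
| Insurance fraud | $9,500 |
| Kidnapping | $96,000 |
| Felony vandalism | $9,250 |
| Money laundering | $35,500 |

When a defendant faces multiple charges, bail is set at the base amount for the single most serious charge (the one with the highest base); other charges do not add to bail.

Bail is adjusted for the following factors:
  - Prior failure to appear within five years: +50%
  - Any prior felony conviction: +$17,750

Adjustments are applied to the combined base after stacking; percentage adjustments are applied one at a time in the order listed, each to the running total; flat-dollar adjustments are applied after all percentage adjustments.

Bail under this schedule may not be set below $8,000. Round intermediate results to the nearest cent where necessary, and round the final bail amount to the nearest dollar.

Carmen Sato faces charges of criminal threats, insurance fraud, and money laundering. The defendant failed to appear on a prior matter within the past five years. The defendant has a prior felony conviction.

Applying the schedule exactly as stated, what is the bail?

$71,000

Base amounts from the schedule: criminal threats $31,600; insurance fraud $9,500; money laundering $35,500.
Stacking rule: use the highest base only. Highest is money laundering at $35,500. Combined base = $35,500.
Prior failure to appear within five years (+50%): $35,500 × 1.5 = $53,250.
Any prior felony conviction (+$17,750 flat): $53,250 + $17,750 = $71,000.
$71,000 is at or above the $8,000 minimum.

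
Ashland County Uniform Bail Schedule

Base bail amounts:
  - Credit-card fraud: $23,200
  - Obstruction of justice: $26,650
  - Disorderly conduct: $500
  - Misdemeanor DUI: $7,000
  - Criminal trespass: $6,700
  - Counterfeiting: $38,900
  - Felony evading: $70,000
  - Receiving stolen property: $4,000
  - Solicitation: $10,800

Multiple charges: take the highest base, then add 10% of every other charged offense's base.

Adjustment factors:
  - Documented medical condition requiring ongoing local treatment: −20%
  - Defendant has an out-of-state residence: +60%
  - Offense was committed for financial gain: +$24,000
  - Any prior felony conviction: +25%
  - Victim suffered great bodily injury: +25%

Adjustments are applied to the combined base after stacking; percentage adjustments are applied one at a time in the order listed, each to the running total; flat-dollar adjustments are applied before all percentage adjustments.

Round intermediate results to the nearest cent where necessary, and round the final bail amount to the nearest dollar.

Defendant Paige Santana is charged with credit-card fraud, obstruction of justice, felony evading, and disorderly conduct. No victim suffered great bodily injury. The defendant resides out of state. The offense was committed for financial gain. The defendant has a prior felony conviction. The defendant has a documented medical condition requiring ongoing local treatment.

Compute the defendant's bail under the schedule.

$158,456

Base amounts from the schedule: credit-card fraud $23,200; obstruction of justice $26,650; felony evading $70,000; disorderly conduct $500.
Stacking rule: highest base plus 10% of each additional charge. Highest is felony evading at $70,000. Additional: $23,200 × 10% = $2,320; $26,650 × 10% = $2,665; $500 × 10% = $50. Combined base = $70,000 + $5,035 = $75,035.
Offense was committed for financial gain (+$24,000 flat): $75,035 + $24,000 = $99,035.
Documented medical condition requiring ongoing local treatment (−20%): $99,035 × 0.8 = $79,228.
Defendant has an out-of-state residence (+60%): $79,228 × 1.6 = $126,764.80.
Any prior felony conviction (+25%): $126,764.80 × 1.25 = $158,456.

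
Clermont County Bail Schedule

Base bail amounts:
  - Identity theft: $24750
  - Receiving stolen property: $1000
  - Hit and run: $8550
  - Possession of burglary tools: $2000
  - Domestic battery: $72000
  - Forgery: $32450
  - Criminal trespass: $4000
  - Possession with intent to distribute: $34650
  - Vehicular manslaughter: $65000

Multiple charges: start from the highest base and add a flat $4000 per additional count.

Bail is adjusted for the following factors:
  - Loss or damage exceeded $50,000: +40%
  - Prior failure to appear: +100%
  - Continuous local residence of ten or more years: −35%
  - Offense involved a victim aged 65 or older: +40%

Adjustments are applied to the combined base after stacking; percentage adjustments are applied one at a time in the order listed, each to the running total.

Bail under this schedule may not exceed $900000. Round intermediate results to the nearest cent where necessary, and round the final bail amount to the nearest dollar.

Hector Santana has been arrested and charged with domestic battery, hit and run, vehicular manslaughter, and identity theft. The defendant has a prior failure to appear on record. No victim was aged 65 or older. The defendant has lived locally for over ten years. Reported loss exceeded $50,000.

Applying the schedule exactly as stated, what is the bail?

Base amounts from the schedule: domestic battery $72000; hit and run $8550; vehicular manslaughter $65000; identity theft $24750.
Stacking rule: highest base plus $4000 per additional charge. Highest is domestic battery at $72000; 3 additional charges → +$12000. Combined base = $84000.
Loss or damage exceeded $50,000 (+40%): $84000 × 1.4 = $117600.
Prior failure to appear (+100%): $117600 × 2 = $235200.
Continuous local residence of ten or more years (−35%): $235200 × 0.65 = $152880.
$152880 is within the $900000 maximum.

$152880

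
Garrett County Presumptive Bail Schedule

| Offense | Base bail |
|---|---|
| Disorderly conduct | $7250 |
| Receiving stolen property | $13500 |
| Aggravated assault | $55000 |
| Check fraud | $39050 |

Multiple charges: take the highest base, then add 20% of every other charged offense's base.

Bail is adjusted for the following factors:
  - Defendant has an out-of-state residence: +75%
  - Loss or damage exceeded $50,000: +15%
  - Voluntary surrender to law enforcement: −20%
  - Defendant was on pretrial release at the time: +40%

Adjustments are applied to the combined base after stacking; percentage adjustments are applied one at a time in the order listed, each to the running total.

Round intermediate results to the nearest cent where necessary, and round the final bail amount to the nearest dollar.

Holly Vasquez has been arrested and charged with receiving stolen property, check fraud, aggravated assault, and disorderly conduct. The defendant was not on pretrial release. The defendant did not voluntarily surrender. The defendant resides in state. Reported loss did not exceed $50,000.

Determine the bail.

$66960

Base amounts from the schedule: receiving stolen property $13500; check fraud $39050; aggravated assault $55000; disorderly conduct $7250.
Stacking rule: highest base plus 20% of each additional charge. Highest is aggravated assault at $55000. Additional: $13500 × 20% = $2700; $39050 × 20% = $7810; $7250 × 20% = $1450. Combined base = $55000 + $11960 = $66960.
No adjustment factors apply to this defendant.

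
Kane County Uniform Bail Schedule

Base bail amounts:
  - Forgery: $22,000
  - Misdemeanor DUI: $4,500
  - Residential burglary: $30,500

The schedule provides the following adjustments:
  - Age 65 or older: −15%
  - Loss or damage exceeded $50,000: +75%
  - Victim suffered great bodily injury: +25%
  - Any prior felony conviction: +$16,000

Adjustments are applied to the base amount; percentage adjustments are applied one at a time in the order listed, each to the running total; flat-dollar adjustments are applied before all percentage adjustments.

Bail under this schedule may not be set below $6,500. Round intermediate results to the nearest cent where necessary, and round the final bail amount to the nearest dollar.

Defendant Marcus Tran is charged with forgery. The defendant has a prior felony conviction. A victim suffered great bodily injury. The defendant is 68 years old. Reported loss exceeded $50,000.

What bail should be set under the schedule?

Base amounts from the schedule: forgery $22,000.
Single charge. Combined base = $22,000.
Any prior felony conviction (+$16,000 flat): $22,000 + $16,000 = $38,000.
Age 65 or older (−15%): $38,000 × 0.85 = $32,300.
Loss or damage exceeded $50,000 (+75%): $32,300 × 1.75 = $56,525.
Victim suffered great bodily injury (+25%): $56,525 × 1.25 = $70,656.25.
$70,656.25 is at or above the $6,500 minimum.
Rounded to the nearest dollar: $70,656.

$70,656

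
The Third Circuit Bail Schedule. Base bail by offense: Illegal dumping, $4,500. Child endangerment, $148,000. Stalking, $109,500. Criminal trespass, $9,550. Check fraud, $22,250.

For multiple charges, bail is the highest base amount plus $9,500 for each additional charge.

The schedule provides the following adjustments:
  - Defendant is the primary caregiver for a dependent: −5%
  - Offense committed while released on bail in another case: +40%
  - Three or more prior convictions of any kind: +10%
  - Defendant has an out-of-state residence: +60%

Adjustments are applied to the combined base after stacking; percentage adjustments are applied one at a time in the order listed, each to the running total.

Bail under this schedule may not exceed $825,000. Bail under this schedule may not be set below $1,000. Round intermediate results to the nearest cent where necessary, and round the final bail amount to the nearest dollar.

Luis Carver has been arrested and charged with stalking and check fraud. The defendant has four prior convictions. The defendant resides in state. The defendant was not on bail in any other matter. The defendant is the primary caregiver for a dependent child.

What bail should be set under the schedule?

$124,355

Base amounts from the schedule: stalking $109,500; check fraud $22,250.
Stacking rule: highest base plus $9,500 per additional charge. Highest is stalking at $109,500; 1 additional charge → +$9,500. Combined base = $119,000.
Defendant is the primary caregiver for a dependent (−5%): $119,000 × 0.95 = $113,050.
Three or more prior convictions of any kind (+10%): $113,050 × 1.1 = $124,355.
$124,355 is within the $825,000 maximum.
$124,355 is at or above the $1,000 minimum.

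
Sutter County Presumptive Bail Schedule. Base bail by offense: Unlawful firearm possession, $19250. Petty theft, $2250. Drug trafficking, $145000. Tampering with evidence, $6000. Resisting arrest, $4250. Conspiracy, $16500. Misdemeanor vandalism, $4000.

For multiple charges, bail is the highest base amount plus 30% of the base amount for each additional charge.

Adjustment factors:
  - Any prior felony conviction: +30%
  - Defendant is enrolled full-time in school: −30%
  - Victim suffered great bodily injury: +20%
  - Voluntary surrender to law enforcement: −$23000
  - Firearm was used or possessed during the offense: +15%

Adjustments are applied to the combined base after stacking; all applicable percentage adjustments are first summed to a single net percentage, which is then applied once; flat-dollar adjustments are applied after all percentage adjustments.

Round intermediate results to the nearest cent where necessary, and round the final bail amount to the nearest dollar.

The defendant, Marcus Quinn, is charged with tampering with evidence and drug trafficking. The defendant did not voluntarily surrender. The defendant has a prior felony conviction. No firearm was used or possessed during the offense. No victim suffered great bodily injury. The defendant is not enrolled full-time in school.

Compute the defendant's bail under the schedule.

Base amounts from the schedule: tampering with evidence $6000; drug trafficking $145000.
Stacking rule: highest base plus 30% of each additional charge. Highest is drug trafficking at $145000. Additional: $6000 × 30% = $1800. Combined base = $145000 + $1800 = $146800.
Any prior felony conviction (+30%): $146800 × 1.3 = $190840.

$190840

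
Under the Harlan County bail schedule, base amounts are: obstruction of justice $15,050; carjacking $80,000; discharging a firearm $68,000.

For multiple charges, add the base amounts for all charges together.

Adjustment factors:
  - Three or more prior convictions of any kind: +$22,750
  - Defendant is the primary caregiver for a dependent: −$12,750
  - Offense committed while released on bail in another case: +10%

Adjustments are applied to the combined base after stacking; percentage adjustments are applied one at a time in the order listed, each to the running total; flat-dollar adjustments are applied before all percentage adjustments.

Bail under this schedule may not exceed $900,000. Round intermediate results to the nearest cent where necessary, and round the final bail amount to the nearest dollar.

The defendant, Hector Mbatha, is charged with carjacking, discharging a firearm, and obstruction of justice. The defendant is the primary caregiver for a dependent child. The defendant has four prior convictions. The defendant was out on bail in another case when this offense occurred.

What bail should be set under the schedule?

$190,355

Base amounts from the schedule: carjacking $80,000; discharging a firearm $68,000; obstruction of justice $15,050.
Stacking rule: sum of all bases. $80,000 + $68,000 + $15,050 = $163,050.
Three or more prior convictions of any kind (+$22,750 flat): $163,050 + $22,750 = $185,800.
Defendant is the primary caregiver for a dependent (−$12,750 flat): $185,800 − $12,750 = $173,050.
Offense committed while released on bail in another case (+10%): $173,050 × 1.1 = $190,355.
$190,355 is within the $900,000 maximum.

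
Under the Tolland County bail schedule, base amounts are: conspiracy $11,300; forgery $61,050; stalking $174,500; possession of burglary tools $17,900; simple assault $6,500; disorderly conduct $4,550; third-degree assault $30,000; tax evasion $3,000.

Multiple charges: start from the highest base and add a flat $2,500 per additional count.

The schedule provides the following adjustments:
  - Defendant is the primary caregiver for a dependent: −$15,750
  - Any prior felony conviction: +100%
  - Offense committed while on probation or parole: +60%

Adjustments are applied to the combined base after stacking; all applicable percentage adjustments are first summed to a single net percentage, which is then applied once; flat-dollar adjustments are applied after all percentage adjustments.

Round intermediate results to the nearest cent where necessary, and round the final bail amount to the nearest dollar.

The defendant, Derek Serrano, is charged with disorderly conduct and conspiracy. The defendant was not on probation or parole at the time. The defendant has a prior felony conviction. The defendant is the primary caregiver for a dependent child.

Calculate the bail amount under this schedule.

Base amounts from the schedule: disorderly conduct $4,550; conspiracy $11,300.
Stacking rule: highest base plus $2,500 per additional charge. Highest is conspiracy at $11,300; 1 additional charge → +$2,500. Combined base = $13,800.
Any prior felony conviction (+100%): $13,800 × 2 = $27,600.
Defendant is the primary caregiver for a dependent (−$15,750 flat): $27,600 − $15,750 = $11,850.

$11,850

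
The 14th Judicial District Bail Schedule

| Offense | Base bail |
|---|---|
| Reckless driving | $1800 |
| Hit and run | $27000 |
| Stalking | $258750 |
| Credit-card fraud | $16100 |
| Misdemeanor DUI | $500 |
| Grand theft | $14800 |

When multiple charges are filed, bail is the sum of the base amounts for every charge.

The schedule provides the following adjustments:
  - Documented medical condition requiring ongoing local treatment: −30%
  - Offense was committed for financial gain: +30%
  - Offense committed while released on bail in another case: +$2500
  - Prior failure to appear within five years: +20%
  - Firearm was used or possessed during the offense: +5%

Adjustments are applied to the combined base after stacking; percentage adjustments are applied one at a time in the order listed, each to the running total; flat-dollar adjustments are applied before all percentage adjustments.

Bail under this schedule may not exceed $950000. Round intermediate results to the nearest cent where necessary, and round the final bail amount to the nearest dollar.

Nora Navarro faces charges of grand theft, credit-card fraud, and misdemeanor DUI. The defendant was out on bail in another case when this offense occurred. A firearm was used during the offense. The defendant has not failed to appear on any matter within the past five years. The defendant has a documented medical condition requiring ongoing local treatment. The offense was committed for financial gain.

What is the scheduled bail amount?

$32391

Base amounts from the schedule: grand theft $14800; credit-card fraud $16100; misdemeanor DUI $500.
Stacking rule: sum of all bases. $14800 + $16100 + $500 = $31400.
Offense committed while released on bail in another case (+$2500 flat): $31400 + $2500 = $33900.
Documented medical condition requiring ongoing local treatment (−30%): $33900 × 0.7 = $23730.
Offense was committed for financial gain (+30%): $23730 × 1.3 = $30849.
Firearm was used or possessed during the offense (+5%): $30849 × 1.05 = $32391.45.
$32391.45 is within the $950000 maximum.
Rounded to the nearest dollar: $32391.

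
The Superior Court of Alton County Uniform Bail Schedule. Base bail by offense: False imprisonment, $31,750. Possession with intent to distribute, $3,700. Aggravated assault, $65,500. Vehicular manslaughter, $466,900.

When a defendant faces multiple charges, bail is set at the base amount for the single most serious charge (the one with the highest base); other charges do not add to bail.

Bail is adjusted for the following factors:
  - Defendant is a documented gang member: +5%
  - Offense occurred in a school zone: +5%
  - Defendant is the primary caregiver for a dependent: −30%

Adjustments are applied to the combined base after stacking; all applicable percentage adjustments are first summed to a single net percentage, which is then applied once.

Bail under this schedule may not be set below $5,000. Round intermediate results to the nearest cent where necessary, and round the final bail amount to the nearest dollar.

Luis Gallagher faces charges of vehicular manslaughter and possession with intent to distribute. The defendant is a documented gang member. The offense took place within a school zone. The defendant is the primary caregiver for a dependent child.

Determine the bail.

Base amounts from the schedule: vehicular manslaughter $466,900; possession with intent to distribute $3,700.
Stacking rule: use the highest base only. Highest is vehicular manslaughter at $466,900. Combined base = $466,900.
Net percentage adjustment: +5% +5% −30% = −20%. $466,900 × 0.8 = $373,520.
$373,520 is at or above the $5,000 minimum.

$373,520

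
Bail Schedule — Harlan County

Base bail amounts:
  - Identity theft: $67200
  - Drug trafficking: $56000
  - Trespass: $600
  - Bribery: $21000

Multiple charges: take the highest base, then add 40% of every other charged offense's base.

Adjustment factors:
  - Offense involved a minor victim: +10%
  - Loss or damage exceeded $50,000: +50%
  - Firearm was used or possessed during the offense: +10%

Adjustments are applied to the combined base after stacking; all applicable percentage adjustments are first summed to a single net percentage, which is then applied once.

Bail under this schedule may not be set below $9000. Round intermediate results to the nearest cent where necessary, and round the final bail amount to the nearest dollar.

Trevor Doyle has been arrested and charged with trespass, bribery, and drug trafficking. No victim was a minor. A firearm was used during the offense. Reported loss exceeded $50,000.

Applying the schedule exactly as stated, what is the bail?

Base amounts from the schedule: trespass $600; bribery $21000; drug trafficking $56000.
Stacking rule: highest base plus 40% of each additional charge. Highest is drug trafficking at $56000. Additional: $600 × 40% = $240; $21000 × 40% = $8400. Combined base = $56000 + $8640 = $64640.
Net percentage adjustment: +50% +10% = +60%. $64640 × 1.6 = $103424.
$103424 is at or above the $9000 minimum.

$103424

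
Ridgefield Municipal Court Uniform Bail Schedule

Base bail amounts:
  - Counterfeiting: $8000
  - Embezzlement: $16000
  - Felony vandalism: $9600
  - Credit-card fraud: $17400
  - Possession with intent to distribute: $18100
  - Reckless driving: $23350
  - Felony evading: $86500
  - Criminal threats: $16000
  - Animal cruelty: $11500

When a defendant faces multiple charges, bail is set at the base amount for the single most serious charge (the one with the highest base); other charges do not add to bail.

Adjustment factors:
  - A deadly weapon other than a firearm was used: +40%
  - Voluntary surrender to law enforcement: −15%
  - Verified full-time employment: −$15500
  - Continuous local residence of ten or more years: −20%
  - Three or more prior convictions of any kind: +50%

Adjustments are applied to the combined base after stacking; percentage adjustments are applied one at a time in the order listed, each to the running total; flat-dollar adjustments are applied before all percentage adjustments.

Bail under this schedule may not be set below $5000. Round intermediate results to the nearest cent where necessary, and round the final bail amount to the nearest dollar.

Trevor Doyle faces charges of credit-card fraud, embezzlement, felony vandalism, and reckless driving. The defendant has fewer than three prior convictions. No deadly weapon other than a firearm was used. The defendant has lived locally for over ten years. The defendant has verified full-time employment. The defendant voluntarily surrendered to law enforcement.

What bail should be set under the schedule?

Base amounts from the schedule: credit-card fraud $17400; embezzlement $16000; felony vandalism $9600; reckless driving $23350.
Stacking rule: use the highest base only. Highest is reckless driving at $23350. Combined base = $23350.
Verified full-time employment (−$15500 flat): $23350 − $15500 = $7850.
Voluntary surrender to law enforcement (−15%): $7850 × 0.85 = $6672.50.
Continuous local residence of ten or more years (−20%): $6672.50 × 0.8 = $5338.
$5338 is at or above the $5000 minimum.

$5338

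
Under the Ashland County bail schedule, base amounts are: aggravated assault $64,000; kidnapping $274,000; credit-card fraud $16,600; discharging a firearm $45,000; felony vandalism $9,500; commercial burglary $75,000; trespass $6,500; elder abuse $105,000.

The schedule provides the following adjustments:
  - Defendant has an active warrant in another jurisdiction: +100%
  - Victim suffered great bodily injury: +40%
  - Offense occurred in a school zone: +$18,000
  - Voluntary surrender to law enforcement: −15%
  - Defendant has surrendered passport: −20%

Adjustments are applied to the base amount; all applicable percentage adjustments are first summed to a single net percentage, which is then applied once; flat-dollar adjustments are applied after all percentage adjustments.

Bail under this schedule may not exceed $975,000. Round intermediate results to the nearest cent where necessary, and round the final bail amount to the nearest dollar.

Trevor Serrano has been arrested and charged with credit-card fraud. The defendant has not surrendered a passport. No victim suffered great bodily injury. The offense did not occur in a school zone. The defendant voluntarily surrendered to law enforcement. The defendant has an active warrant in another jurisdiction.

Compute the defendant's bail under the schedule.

Base amounts from the schedule: credit-card fraud $16,600.
Single charge. Combined base = $16,600.
Net percentage adjustment: +100% −15% = +85%. $16,600 × 1.85 = $30,710.
$30,710 is within the $975,000 maximum.

$30,710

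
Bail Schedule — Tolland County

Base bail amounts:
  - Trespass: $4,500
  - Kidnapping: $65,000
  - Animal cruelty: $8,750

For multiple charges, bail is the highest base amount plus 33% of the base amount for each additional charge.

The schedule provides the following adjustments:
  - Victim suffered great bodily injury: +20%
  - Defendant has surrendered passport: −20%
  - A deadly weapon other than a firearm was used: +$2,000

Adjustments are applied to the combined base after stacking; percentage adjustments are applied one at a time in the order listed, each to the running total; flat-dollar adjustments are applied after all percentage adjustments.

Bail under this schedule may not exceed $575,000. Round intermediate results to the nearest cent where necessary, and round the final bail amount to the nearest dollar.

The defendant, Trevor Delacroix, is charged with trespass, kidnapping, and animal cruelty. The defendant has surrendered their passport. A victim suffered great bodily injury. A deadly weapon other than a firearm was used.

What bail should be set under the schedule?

$68,598

Base amounts from the schedule: trespass $4,500; kidnapping $65,000; animal cruelty $8,750.
Stacking rule: highest base plus 33% of each additional charge. Highest is kidnapping at $65,000. Additional: $4,500 × 33% = $1,485; $8,750 × 33% = $2,887.50. Combined base = $65,000 + $4,372.50 = $69,372.50.
Victim suffered great bodily injury (+20%): $69,372.50 × 1.2 = $83,247.
Defendant has surrendered passport (−20%): $83,247 × 0.8 = $66,597.60.
A deadly weapon other than a firearm was used (+$2,000 flat): $66,597.60 + $2,000 = $68,597.60.
$68,597.60 is within the $575,000 maximum.
Rounded to the nearest dollar: $68,598.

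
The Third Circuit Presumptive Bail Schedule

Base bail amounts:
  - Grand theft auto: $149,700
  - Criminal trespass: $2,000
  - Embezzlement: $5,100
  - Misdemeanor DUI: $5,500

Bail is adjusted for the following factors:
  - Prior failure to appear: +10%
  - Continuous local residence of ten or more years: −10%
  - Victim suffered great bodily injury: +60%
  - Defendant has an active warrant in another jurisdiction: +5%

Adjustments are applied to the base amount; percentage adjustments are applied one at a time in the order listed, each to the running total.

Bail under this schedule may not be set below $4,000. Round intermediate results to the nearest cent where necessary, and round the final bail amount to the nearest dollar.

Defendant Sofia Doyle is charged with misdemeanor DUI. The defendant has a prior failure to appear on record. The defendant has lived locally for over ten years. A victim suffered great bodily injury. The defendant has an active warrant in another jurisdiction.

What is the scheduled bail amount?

Base amounts from the schedule: misdemeanor DUI $5,500.
Single charge. Combined base = $5,500.
Prior failure to appear (+10%): $5,500 × 1.1 = $6,050.
Continuous local residence of ten or more years (−10%): $6,050 × 0.9 = $5,445.
Victim suffered great bodily injury (+60%): $5,445 × 1.6 = $8,712.
Defendant has an active warrant in another jurisdiction (+5%): $8,712 × 1.05 = $9,147.60.
$9,147.60 is at or above the $4,000 minimum.
Rounded to the nearest dollar: $9,148.

$9,148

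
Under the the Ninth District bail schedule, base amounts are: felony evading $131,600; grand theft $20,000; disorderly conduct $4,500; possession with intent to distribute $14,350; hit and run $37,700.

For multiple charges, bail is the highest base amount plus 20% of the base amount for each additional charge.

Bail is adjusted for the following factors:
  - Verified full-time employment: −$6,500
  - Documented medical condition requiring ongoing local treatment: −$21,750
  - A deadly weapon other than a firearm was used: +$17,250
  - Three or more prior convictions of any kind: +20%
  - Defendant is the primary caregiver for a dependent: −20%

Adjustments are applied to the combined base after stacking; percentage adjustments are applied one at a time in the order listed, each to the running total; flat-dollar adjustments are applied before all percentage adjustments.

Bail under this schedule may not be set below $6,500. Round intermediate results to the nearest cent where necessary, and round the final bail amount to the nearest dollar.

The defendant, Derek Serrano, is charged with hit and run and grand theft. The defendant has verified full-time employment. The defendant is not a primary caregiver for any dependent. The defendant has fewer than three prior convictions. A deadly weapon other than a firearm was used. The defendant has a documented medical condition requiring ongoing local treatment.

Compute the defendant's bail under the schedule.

Base amounts from the schedule: hit and run $37,700; grand theft $20,000.
Stacking rule: highest base plus 20% of each additional charge. Highest is hit and run at $37,700. Additional: $20,000 × 20% = $4,000. Combined base = $37,700 + $4,000 = $41,700.
Verified full-time employment (−$6,500 flat): $41,700 − $6,500 = $35,200.
Documented medical condition requiring ongoing local treatment (−$21,750 flat): $35,200 − $21,750 = $13,450.
A deadly weapon other than a firearm was used (+$17,250 flat): $13,450 + $17,250 = $30,700.
$30,700 is at or above the $6,500 minimum.

$30,700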